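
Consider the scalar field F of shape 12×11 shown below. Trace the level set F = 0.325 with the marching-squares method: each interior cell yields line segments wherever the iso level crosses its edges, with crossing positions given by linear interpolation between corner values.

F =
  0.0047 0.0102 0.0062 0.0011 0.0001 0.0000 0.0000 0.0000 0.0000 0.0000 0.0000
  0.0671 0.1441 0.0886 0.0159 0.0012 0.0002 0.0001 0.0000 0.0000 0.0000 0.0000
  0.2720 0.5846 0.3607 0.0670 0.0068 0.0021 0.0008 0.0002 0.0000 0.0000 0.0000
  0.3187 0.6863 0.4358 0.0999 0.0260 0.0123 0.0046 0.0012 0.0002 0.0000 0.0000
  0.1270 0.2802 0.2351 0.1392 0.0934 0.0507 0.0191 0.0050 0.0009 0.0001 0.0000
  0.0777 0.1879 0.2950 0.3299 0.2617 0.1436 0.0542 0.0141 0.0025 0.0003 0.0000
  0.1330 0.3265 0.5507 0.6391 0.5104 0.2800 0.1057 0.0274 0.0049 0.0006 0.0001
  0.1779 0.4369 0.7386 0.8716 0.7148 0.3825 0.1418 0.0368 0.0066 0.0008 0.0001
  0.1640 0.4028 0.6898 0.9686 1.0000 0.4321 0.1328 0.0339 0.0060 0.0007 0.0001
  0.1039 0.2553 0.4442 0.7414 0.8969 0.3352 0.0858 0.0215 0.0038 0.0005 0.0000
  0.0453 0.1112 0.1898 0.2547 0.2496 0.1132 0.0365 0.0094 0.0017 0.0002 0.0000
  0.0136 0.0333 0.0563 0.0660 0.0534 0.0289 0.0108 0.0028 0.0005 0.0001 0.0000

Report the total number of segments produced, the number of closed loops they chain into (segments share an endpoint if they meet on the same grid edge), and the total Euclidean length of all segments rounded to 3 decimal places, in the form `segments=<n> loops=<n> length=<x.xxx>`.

segments=28 loops=2 length=22.523

cell (1,0): code 0100 → (1.411,1.000)–(2.000,0.170)
cell (1,1): code 1100 → (1.869,2.000)–(1.411,1.000)
cell (1,2): code 1000 → (2.000,2.122)–(1.869,2.000)
cell (2,0): code 0110 → (2.000,0.170)–(3.000,0.017)
cell (2,2): code 1001 → (3.000,2.330)–(2.000,2.122)
cell (3,0): code 0010 → (3.000,0.017)–(3.890,1.000)
cell (3,1): code 0011 → (3.890,1.000)–(3.552,2.000)
cell (3,2): code 0001 → (3.552,2.000)–(3.000,2.330)
cell (4,2): code 0100 → (4.974,3.000)–(5.000,2.860)
cell (4,3): code 1000 → (5.000,3.072)–(4.974,3.000)
cell (5,0): code 0100 → (5.989,1.000)–(6.000,0.992)
cell (5,1): code 1100 → (5.117,2.000)–(5.989,1.000)
cell (5,2): code 1110 → (5.000,2.860)–(5.117,2.000)
cell (5,3): code 1101 → (5.255,4.000)–(5.000,3.072)
cell (5,4): code 1000 → (6.000,4.805)–(5.255,4.000)
cell (6,0): code 0110 → (6.000,0.992)–(7.000,0.568)
cell (6,4): code 1101 → (6.439,5.000)–(6.000,4.805)
cell (6,5): code 1000 → (7.000,5.239)–(6.439,5.000)
cell (7,0): code 0110 → (7.000,0.568)–(8.000,0.674)
cell (7,5): code 1001 → (8.000,5.358)–(7.000,5.239)
cell (8,0): code 0010 → (8.000,0.674)–(8.527,1.000)
cell (8,1): code 0111 → (8.527,1.000)–(9.000,1.369)
cell (8,5): code 1001 → (9.000,5.041)–(8.000,5.358)
cell (9,1): code 0010 → (9.000,1.369)–(9.469,2.000)
cell (9,2): code 0011 → (9.469,2.000)–(9.856,3.000)
cell (9,3): code 0011 → (9.856,3.000)–(9.884,4.000)
cell (9,4): code 0011 → (9.884,4.000)–(9.046,5.000)
cell (9,5): code 0001 → (9.046,5.000)–(9.000,5.041)
total: 28 segments, chained into 2 closed loop(s), length Σ = 22.522661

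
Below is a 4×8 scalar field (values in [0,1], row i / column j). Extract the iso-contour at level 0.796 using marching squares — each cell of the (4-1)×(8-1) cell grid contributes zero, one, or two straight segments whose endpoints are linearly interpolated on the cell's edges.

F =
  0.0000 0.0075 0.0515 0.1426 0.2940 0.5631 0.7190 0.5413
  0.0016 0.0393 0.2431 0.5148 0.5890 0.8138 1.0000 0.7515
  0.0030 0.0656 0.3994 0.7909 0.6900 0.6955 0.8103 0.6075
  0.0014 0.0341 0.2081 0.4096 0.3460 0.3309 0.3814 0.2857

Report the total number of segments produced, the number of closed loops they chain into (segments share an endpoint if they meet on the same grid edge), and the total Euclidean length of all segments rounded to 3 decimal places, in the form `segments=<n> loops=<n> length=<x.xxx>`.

segments=8 loops=1 length=5.245

cell (0,4): code 0100 → (0.929,5.000)–(1.000,4.921)
cell (0,5): code 1100 → (0.274,6.000)–(0.929,5.000)
cell (0,6): code 1000 → (1.000,6.821)–(0.274,6.000)
cell (1,4): code 0010 → (1.000,4.921)–(1.150,5.000)
cell (1,5): code 0111 → (1.150,5.000)–(2.000,5.875)
cell (1,6): code 1001 → (2.000,6.071)–(1.000,6.821)
cell (2,5): code 0010 → (2.000,5.875)–(2.033,6.000)
cell (2,6): code 0001 → (2.033,6.000)–(2.000,6.071)
total: 8 segments, chained into 1 closed loop(s), length Σ = 5.244742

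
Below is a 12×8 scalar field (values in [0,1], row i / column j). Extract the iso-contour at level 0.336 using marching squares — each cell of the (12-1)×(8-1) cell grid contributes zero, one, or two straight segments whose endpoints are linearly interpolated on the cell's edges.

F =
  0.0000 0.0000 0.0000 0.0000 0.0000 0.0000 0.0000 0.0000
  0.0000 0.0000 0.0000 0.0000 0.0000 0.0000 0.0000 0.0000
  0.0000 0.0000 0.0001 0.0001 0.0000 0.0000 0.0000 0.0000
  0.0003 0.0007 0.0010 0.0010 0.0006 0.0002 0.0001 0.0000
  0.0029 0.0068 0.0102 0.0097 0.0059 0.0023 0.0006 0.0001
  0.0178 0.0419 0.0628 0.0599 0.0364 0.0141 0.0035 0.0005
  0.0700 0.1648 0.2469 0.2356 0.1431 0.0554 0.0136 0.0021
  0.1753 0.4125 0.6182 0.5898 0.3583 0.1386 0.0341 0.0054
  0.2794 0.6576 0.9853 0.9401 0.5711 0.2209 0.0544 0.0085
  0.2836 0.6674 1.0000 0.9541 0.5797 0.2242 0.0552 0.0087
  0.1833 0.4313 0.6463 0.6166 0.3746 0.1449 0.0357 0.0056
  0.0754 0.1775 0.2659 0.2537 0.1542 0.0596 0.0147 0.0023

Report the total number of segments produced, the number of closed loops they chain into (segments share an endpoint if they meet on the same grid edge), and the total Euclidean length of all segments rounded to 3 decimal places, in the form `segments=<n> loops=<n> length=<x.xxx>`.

segments=16 loops=1 length=14.418

cell (6,0): code 0100 → (6.691,1.000)–(7.000,0.677)
cell (6,1): code 1100 → (6.240,2.000)–(6.691,1.000)
cell (6,2): code 1100 → (6.283,3.000)–(6.240,2.000)
cell (6,3): code 1100 → (6.896,4.000)–(6.283,3.000)
cell (6,4): code 1000 → (7.000,4.102)–(6.896,4.000)
cell (7,0): code 0110 → (7.000,0.677)–(8.000,0.150)
cell (7,4): code 1001 → (8.000,4.671)–(7.000,4.102)
cell (8,0): code 0110 → (8.000,0.150)–(9.000,0.137)
cell (8,4): code 1001 → (9.000,4.686)–(8.000,4.671)
cell (9,0): code 0110 → (9.000,0.137)–(10.000,0.616)
cell (9,4): code 1001 → (10.000,4.168)–(9.000,4.686)
cell (10,0): code 0010 → (10.000,0.616)–(10.375,1.000)
cell (10,1): code 0011 → (10.375,1.000)–(10.816,2.000)
cell (10,2): code 0011 → (10.816,2.000)–(10.773,3.000)
cell (10,3): code 0011 → (10.773,3.000)–(10.175,4.000)
cell (10,4): code 0001 → (10.175,4.000)–(10.000,4.168)
total: 16 segments, chained into 1 closed loop(s), length Σ = 14.417952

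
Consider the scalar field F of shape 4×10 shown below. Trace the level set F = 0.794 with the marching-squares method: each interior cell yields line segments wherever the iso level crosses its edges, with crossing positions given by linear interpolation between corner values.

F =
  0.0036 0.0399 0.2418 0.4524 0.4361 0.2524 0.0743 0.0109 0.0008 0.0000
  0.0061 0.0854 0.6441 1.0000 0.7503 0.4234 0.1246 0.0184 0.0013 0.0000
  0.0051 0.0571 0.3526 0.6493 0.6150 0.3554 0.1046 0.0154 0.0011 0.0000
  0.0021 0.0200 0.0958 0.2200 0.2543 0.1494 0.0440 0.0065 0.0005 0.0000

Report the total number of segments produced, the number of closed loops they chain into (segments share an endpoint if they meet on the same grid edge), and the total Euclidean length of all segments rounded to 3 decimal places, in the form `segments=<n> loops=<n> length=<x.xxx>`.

segments=4 loops=1 length=3.434

cell (0,2): code 0100 → (0.624,3.000)–(1.000,2.421)
cell (0,3): code 1000 → (1.000,3.825)–(0.624,3.000)
cell (1,2): code 0010 → (1.000,2.421)–(1.587,3.000)
cell (1,3): code 0001 → (1.587,3.000)–(1.000,3.825)
total: 4 segments, chained into 1 closed loop(s), length Σ = 3.434430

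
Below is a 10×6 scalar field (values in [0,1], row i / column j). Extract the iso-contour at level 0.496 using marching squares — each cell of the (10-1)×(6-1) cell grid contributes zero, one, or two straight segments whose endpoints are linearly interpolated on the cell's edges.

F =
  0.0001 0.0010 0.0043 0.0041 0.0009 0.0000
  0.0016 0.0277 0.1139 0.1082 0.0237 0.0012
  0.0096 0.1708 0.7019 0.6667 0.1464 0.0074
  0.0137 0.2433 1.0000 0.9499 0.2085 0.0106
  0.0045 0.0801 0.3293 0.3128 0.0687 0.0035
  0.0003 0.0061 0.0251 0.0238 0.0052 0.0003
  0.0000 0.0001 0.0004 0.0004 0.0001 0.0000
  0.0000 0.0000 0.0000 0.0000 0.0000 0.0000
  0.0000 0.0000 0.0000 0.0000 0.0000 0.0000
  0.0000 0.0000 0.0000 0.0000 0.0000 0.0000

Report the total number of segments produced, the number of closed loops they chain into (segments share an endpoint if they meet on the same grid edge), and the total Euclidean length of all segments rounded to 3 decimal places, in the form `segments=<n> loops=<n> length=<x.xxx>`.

segments=8 loops=1 length=6.994

cell (1,1): code 0100 → (1.650,2.000)–(2.000,1.612)
cell (1,2): code 1100 → (1.694,3.000)–(1.650,2.000)
cell (1,3): code 1000 → (2.000,3.328)–(1.694,3.000)
cell (2,1): code 0110 → (2.000,1.612)–(3.000,1.334)
cell (2,3): code 1001 → (3.000,3.612)–(2.000,3.328)
cell (3,1): code 0010 → (3.000,1.334)–(3.751,2.000)
cell (3,2): code 0011 → (3.751,2.000)–(3.712,3.000)
cell (3,3): code 0001 → (3.712,3.000)–(3.000,3.612)
total: 8 segments, chained into 1 closed loop(s), length Σ = 6.993664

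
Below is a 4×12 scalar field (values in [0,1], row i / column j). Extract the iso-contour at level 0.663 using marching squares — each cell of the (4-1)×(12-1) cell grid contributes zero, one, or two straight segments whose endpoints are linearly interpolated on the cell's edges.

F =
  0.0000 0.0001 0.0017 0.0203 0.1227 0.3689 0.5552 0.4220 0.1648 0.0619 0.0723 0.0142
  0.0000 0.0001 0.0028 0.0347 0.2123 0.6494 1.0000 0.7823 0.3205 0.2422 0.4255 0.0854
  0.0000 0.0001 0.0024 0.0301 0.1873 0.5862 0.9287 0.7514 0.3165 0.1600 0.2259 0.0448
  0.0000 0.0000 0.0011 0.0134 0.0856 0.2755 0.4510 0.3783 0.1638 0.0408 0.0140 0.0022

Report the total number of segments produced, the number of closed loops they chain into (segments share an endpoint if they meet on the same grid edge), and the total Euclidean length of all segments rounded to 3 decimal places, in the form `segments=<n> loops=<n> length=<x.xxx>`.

cell (0,5): code 0100 → (0.242,6.000)–(1.000,5.039)
cell (0,6): code 1100 → (0.669,7.000)–(0.242,6.000)
cell (0,7): code 1000 → (1.000,7.258)–(0.669,7.000)
cell (1,5): code 0110 → (1.000,5.039)–(2.000,5.224)
cell (1,7): code 1001 → (2.000,7.203)–(1.000,7.258)
cell (2,5): code 0010 → (2.000,5.224)–(2.556,6.000)
cell (2,6): code 0011 → (2.556,6.000)–(2.237,7.000)
cell (2,7): code 0001 → (2.237,7.000)–(2.000,7.203)
total: 8 segments, chained into 1 closed loop(s), length Σ = 7.066070

segments=8 loops=1 length=7.066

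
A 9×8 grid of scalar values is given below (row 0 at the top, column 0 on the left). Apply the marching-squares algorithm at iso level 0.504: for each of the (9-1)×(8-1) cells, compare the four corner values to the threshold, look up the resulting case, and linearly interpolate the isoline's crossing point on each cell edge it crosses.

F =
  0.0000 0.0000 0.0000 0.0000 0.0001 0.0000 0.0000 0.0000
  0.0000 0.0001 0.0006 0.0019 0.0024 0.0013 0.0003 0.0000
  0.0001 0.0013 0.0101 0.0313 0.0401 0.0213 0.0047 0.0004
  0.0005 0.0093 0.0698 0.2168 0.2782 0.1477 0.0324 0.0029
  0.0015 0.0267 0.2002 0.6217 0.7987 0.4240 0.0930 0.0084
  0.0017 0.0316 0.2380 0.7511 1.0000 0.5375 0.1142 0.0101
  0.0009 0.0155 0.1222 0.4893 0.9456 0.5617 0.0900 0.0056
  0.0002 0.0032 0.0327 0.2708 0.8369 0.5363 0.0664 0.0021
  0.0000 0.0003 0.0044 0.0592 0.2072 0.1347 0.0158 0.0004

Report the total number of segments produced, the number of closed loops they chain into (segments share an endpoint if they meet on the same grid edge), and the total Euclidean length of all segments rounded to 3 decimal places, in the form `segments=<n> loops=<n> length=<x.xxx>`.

segments=14 loops=1 length=10.661

cell (3,2): code 0100 → (3.709,3.000)–(4.000,2.721)
cell (3,3): code 1100 → (3.434,4.000)–(3.709,3.000)
cell (3,4): code 1000 → (4.000,4.786)–(3.434,4.000)
cell (4,2): code 0110 → (4.000,2.721)–(5.000,2.518)
cell (4,4): code 1101 → (4.705,5.000)–(4.000,4.786)
cell (4,5): code 1000 → (5.000,5.079)–(4.705,5.000)
cell (5,2): code 0010 → (5.000,2.518)–(5.944,3.000)
cell (5,3): code 0111 → (5.944,3.000)–(6.000,3.032)
cell (5,5): code 1001 → (6.000,5.122)–(5.000,5.079)
cell (6,3): code 0110 → (6.000,3.032)–(7.000,3.412)
cell (6,5): code 1001 → (7.000,5.069)–(6.000,5.122)
cell (7,3): code 0010 → (7.000,3.412)–(7.529,4.000)
cell (7,4): code 0011 → (7.529,4.000)–(7.080,5.000)
cell (7,5): code 0001 → (7.080,5.000)–(7.000,5.069)
total: 14 segments, chained into 1 closed loop(s), length Σ = 10.660553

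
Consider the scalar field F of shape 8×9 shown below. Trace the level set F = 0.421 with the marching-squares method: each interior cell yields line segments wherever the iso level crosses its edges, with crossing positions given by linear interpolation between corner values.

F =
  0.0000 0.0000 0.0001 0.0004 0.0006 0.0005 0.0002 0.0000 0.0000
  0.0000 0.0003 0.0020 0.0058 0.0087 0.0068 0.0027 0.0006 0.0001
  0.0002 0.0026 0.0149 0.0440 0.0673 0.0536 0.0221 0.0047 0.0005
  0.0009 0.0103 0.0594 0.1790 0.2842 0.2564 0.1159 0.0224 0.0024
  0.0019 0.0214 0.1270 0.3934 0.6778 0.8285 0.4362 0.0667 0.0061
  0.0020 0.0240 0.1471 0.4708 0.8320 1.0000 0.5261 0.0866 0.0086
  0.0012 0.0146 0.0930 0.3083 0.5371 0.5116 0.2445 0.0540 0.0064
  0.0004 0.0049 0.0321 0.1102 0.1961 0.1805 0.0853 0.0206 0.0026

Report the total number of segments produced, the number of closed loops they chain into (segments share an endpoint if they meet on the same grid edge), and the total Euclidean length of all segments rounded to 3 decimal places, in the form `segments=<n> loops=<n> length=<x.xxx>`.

cell (3,3): code 0100 → (3.348,4.000)–(4.000,3.097)
cell (3,4): code 1100 → (3.288,5.000)–(3.348,4.000)
cell (3,5): code 1100 → (3.953,6.000)–(3.288,5.000)
cell (3,6): code 1000 → (4.000,6.041)–(3.953,6.000)
cell (4,2): code 0100 → (4.357,3.000)–(5.000,2.846)
cell (4,3): code 1110 → (4.000,3.097)–(4.357,3.000)
cell (4,6): code 1001 → (5.000,6.239)–(4.000,6.041)
cell (5,2): code 0010 → (5.000,2.846)–(5.306,3.000)
cell (5,3): code 0111 → (5.306,3.000)–(6.000,3.493)
cell (5,5): code 1011 → (6.000,5.339)–(5.373,6.000)
cell (5,6): code 0001 → (5.373,6.000)–(5.000,6.239)
cell (6,3): code 0010 → (6.000,3.493)–(6.340,4.000)
cell (6,4): code 0011 → (6.340,4.000)–(6.274,5.000)
cell (6,5): code 0001 → (6.274,5.000)–(6.000,5.339)
total: 14 segments, chained into 1 closed loop(s), length Σ = 10.026664

segments=14 loops=1 length=10.027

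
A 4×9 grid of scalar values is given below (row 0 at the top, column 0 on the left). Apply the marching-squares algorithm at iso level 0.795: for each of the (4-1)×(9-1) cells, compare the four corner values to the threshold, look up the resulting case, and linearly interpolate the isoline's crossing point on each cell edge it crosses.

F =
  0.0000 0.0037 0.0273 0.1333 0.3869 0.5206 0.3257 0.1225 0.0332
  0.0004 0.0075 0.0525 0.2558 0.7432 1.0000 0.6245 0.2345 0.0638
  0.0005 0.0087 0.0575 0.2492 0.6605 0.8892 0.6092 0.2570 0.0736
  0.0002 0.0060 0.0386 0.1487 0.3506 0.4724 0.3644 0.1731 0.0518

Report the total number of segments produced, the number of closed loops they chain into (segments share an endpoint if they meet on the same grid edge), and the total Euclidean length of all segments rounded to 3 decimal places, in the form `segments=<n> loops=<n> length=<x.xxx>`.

segments=6 loops=1 length=4.568

cell (0,4): code 0100 → (0.572,5.000)–(1.000,4.202)
cell (0,5): code 1000 → (1.000,5.546)–(0.572,5.000)
cell (1,4): code 0110 → (1.000,4.202)–(2.000,4.588)
cell (1,5): code 1001 → (2.000,5.336)–(1.000,5.546)
cell (2,4): code 0010 → (2.000,4.588)–(2.226,5.000)
cell (2,5): code 0001 → (2.226,5.000)–(2.000,5.336)
total: 6 segments, chained into 1 closed loop(s), length Σ = 4.567963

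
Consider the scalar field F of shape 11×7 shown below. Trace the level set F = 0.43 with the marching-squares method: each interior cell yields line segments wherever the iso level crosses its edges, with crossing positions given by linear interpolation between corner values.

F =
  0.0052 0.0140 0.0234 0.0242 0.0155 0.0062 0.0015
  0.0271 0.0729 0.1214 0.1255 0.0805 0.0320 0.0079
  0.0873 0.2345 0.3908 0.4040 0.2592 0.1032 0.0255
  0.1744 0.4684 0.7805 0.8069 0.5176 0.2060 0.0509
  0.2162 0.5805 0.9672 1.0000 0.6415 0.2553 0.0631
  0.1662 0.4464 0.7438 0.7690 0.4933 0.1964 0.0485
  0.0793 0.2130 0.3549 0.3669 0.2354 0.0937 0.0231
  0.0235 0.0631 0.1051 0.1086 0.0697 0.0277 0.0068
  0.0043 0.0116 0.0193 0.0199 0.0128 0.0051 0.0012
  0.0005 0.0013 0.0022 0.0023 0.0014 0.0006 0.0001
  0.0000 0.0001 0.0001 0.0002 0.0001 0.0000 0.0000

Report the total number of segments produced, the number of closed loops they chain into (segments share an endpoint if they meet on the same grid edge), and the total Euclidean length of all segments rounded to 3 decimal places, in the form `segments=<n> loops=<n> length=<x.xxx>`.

cell (2,0): code 0100 → (2.836,1.000)–(3.000,0.869)
cell (2,1): code 1100 → (2.101,2.000)–(2.836,1.000)
cell (2,2): code 1100 → (2.065,3.000)–(2.101,2.000)
cell (2,3): code 1100 → (2.661,4.000)–(2.065,3.000)
cell (2,4): code 1000 → (3.000,4.281)–(2.661,4.000)
cell (3,0): code 0110 → (3.000,0.869)–(4.000,0.587)
cell (3,4): code 1001 → (4.000,4.548)–(3.000,4.281)
cell (4,0): code 0110 → (4.000,0.587)–(5.000,0.941)
cell (4,4): code 1001 → (5.000,4.213)–(4.000,4.548)
cell (5,0): code 0010 → (5.000,0.941)–(5.070,1.000)
cell (5,1): code 0011 → (5.070,1.000)–(5.807,2.000)
cell (5,2): code 0011 → (5.807,2.000)–(5.843,3.000)
cell (5,3): code 0011 → (5.843,3.000)–(5.245,4.000)
cell (5,4): code 0001 → (5.245,4.000)–(5.000,4.213)
total: 14 segments, chained into 1 closed loop(s), length Σ = 12.070128

segments=14 loops=1 length=12.070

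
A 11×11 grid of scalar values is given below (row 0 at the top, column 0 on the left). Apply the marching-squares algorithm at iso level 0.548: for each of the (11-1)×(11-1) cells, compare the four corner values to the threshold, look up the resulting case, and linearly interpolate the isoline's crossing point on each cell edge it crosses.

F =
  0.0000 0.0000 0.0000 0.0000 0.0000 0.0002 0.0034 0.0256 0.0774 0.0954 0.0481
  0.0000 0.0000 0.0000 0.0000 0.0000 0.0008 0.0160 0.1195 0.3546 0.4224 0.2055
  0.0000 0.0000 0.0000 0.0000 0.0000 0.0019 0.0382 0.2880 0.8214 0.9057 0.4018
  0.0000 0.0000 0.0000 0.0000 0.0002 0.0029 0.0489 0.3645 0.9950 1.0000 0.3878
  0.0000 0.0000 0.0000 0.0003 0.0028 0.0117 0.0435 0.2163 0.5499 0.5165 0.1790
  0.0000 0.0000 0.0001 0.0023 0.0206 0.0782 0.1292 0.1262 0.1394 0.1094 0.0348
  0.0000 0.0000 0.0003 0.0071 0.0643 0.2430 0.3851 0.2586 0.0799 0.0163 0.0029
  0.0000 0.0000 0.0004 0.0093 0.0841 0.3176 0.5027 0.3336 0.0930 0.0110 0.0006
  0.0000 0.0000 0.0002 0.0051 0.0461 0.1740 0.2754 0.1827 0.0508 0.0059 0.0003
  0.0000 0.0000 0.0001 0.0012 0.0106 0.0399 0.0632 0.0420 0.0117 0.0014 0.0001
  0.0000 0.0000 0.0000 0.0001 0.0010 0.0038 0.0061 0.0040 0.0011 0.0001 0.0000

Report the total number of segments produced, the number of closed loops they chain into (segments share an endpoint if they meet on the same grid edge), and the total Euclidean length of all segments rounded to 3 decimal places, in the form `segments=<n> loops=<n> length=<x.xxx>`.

cell (1,7): code 0100 → (1.414,8.000)–(2.000,7.487)
cell (1,8): code 1100 → (1.260,9.000)–(1.414,8.000)
cell (1,9): code 1000 → (2.000,9.710)–(1.260,9.000)
cell (2,7): code 0110 → (2.000,7.487)–(3.000,7.291)
cell (2,9): code 1001 → (3.000,9.738)–(2.000,9.710)
cell (3,7): code 0110 → (3.000,7.291)–(4.000,7.994)
cell (3,8): code 1011 → (4.000,8.057)–(3.935,9.000)
cell (3,9): code 0001 → (3.935,9.000)–(3.000,9.738)
cell (4,7): code 0010 → (4.000,7.994)–(4.005,8.000)
cell (4,8): code 0001 → (4.005,8.000)–(4.000,8.057)
total: 10 segments, chained into 1 closed loop(s), length Σ = 8.258729

segments=10 loops=1 length=8.259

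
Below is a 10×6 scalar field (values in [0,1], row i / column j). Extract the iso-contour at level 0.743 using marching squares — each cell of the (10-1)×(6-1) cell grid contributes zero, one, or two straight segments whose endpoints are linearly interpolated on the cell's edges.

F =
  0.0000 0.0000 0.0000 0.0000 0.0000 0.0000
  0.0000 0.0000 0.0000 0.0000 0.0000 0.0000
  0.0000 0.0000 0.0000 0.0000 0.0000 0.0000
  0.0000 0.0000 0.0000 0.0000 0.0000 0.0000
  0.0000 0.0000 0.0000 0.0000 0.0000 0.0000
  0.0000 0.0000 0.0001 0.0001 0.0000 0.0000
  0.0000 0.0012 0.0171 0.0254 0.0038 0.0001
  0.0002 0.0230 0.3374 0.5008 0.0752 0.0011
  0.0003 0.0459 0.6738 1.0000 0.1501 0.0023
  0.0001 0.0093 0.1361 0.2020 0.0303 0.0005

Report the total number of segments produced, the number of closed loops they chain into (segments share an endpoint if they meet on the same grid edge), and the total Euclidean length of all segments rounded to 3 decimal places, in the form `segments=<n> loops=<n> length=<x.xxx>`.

cell (7,2): code 0100 → (7.485,3.000)–(8.000,2.212)
cell (7,3): code 1000 → (8.000,3.302)–(7.485,3.000)
cell (8,2): code 0010 → (8.000,2.212)–(8.322,3.000)
cell (8,3): code 0001 → (8.322,3.000)–(8.000,3.302)
total: 4 segments, chained into 1 closed loop(s), length Σ = 2.831123

segments=4 loops=1 length=2.831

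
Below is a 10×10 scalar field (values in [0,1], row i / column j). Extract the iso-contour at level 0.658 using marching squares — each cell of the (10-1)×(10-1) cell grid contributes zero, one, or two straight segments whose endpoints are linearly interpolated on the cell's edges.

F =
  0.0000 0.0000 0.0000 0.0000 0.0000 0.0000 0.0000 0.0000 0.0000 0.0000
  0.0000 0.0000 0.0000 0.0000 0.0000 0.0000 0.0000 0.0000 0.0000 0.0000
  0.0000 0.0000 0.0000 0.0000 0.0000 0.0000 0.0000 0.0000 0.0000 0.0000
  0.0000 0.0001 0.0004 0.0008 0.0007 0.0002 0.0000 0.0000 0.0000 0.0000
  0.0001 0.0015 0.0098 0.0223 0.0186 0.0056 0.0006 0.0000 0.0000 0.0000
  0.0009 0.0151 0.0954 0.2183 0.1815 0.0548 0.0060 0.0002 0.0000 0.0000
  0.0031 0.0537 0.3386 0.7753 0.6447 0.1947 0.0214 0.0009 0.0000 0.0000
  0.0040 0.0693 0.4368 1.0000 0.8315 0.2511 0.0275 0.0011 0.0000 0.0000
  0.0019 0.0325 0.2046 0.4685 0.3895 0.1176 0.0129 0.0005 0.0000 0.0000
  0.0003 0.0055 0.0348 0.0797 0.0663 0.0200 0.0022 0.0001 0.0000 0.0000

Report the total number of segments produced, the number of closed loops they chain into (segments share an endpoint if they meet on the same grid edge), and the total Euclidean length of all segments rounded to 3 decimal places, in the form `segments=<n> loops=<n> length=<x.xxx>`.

cell (5,2): code 0100 → (5.789,3.000)–(6.000,2.731)
cell (5,3): code 1000 → (6.000,3.898)–(5.789,3.000)
cell (6,2): code 0110 → (6.000,2.731)–(7.000,2.393)
cell (6,3): code 1101 → (6.071,4.000)–(6.000,3.898)
cell (6,4): code 1000 → (7.000,4.299)–(6.071,4.000)
cell (7,2): code 0010 → (7.000,2.393)–(7.643,3.000)
cell (7,3): code 0011 → (7.643,3.000)–(7.393,4.000)
cell (7,4): code 0001 → (7.393,4.000)–(7.000,4.299)
total: 8 segments, chained into 1 closed loop(s), length Σ = 5.828756

segments=8 loops=1 length=5.829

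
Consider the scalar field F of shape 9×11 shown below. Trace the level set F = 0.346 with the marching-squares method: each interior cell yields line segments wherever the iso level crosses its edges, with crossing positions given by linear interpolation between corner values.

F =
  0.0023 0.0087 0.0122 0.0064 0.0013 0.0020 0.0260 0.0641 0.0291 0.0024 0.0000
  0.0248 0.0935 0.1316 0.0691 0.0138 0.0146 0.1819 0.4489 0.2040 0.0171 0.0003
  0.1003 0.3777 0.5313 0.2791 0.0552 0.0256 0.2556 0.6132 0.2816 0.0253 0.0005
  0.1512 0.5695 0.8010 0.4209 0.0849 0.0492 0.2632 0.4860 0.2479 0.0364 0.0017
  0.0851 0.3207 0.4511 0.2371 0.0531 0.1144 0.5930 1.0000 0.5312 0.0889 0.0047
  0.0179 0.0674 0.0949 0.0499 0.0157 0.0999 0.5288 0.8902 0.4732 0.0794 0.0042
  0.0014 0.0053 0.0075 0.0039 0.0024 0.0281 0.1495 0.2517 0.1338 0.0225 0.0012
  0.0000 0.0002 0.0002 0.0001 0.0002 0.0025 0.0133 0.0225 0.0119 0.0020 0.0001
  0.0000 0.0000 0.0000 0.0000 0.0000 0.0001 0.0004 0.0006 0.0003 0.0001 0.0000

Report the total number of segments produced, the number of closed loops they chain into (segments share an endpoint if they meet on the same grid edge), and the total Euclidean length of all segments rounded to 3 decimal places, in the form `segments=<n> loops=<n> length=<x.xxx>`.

cell (0,6): code 0100 → (0.733,7.000)–(1.000,6.615)
cell (0,7): code 1000 → (1.000,7.420)–(0.733,7.000)
cell (1,0): code 0100 → (1.888,1.000)–(2.000,0.886)
cell (1,1): code 1100 → (1.536,2.000)–(1.888,1.000)
cell (1,2): code 1000 → (2.000,2.735)–(1.536,2.000)
cell (1,6): code 0110 → (1.000,6.615)–(2.000,6.253)
cell (1,7): code 1001 → (2.000,7.806)–(1.000,7.420)
cell (2,0): code 0110 → (2.000,0.886)–(3.000,0.466)
cell (2,2): code 1101 → (2.472,3.000)–(2.000,2.735)
cell (2,3): code 1000 → (3.000,3.223)–(2.472,3.000)
cell (2,6): code 0110 → (2.000,6.253)–(3.000,6.372)
cell (2,7): code 1001 → (3.000,7.588)–(2.000,7.806)
cell (3,0): code 0010 → (3.000,0.466)–(3.898,1.000)
cell (3,1): code 0111 → (3.898,1.000)–(4.000,1.194)
cell (3,2): code 1011 → (4.000,2.491)–(3.408,3.000)
cell (3,3): code 0001 → (3.408,3.000)–(3.000,3.223)
cell (3,5): code 0100 → (3.251,6.000)–(4.000,5.484)
cell (3,6): code 1110 → (3.000,6.372)–(3.251,6.000)
cell (3,7): code 1101 → (3.346,8.000)–(3.000,7.588)
cell (3,8): code 1000 → (4.000,8.419)–(3.346,8.000)
cell (4,1): code 0010 → (4.000,1.194)–(4.295,2.000)
cell (4,2): code 0001 → (4.295,2.000)–(4.000,2.491)
cell (4,5): code 0110 → (4.000,5.484)–(5.000,5.574)
cell (4,8): code 1001 → (5.000,8.323)–(4.000,8.419)
cell (5,5): code 0010 → (5.000,5.574)–(5.482,6.000)
cell (5,6): code 0011 → (5.482,6.000)–(5.852,7.000)
cell (5,7): code 0011 → (5.852,7.000)–(5.375,8.000)
cell (5,8): code 0001 → (5.375,8.000)–(5.000,8.323)
total: 28 segments, chained into 2 closed loop(s), length Σ = 21.355492

segments=28 loops=2 length=21.355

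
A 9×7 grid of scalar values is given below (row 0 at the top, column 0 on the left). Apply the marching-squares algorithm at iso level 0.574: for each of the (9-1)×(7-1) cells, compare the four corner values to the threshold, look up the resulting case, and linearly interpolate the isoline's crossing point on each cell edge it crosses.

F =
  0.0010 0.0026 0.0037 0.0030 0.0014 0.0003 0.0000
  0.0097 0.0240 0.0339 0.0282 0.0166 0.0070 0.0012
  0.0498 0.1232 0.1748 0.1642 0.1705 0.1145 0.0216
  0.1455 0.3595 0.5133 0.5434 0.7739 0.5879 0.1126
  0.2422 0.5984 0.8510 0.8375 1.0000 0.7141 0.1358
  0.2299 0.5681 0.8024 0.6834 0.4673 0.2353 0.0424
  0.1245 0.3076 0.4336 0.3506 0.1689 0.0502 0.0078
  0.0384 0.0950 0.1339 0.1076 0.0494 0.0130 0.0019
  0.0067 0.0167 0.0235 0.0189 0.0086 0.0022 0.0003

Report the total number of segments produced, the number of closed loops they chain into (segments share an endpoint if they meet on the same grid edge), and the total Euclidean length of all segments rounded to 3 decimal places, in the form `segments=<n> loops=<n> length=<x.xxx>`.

segments=16 loops=1 length=11.401

cell (2,3): code 0100 → (2.669,4.000)–(3.000,3.133)
cell (2,4): code 1100 → (2.971,5.000)–(2.669,4.000)
cell (2,5): code 1000 → (3.000,5.029)–(2.971,5.000)
cell (3,0): code 0100 → (3.898,1.000)–(4.000,0.931)
cell (3,1): code 1100 → (3.180,2.000)–(3.898,1.000)
cell (3,2): code 1100 → (3.104,3.000)–(3.180,2.000)
cell (3,3): code 1110 → (3.000,3.133)–(3.104,3.000)
cell (3,5): code 1001 → (4.000,5.242)–(3.000,5.029)
cell (4,0): code 0010 → (4.000,0.931)–(4.805,1.000)
cell (4,1): code 0111 → (4.805,1.000)–(5.000,1.025)
cell (4,3): code 1011 → (5.000,3.506)–(4.800,4.000)
cell (4,4): code 0011 → (4.800,4.000)–(4.293,5.000)
cell (4,5): code 0001 → (4.293,5.000)–(4.000,5.242)
cell (5,1): code 0010 → (5.000,1.025)–(5.619,2.000)
cell (5,2): code 0011 → (5.619,2.000)–(5.329,3.000)
cell (5,3): code 0001 → (5.329,3.000)–(5.000,3.506)
total: 16 segments, chained into 1 closed loop(s), length Σ = 11.400828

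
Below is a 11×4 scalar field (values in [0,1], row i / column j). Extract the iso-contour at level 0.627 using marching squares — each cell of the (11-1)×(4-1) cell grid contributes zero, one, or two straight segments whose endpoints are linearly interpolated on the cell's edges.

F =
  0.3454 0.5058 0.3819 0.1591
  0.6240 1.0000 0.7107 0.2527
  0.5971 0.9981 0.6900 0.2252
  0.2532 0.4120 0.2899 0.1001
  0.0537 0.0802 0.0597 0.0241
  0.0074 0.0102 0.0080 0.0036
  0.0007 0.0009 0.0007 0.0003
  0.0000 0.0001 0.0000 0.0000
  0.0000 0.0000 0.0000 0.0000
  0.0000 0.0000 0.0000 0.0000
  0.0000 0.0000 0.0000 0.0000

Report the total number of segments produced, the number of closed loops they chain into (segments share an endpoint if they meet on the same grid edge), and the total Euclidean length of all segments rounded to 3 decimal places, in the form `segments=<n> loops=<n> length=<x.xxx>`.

cell (0,0): code 0100 → (0.245,1.000)–(1.000,0.008)
cell (0,1): code 1100 → (0.745,2.000)–(0.245,1.000)
cell (0,2): code 1000 → (1.000,2.183)–(0.745,2.000)
cell (1,0): code 0110 → (1.000,0.008)–(2.000,0.075)
cell (1,2): code 1001 → (2.000,2.136)–(1.000,2.183)
cell (2,0): code 0010 → (2.000,0.075)–(2.633,1.000)
cell (2,1): code 0011 → (2.633,1.000)–(2.157,2.000)
cell (2,2): code 0001 → (2.157,2.000)–(2.000,2.136)
total: 8 segments, chained into 1 closed loop(s), length Σ = 7.117773

segments=8 loops=1 length=7.118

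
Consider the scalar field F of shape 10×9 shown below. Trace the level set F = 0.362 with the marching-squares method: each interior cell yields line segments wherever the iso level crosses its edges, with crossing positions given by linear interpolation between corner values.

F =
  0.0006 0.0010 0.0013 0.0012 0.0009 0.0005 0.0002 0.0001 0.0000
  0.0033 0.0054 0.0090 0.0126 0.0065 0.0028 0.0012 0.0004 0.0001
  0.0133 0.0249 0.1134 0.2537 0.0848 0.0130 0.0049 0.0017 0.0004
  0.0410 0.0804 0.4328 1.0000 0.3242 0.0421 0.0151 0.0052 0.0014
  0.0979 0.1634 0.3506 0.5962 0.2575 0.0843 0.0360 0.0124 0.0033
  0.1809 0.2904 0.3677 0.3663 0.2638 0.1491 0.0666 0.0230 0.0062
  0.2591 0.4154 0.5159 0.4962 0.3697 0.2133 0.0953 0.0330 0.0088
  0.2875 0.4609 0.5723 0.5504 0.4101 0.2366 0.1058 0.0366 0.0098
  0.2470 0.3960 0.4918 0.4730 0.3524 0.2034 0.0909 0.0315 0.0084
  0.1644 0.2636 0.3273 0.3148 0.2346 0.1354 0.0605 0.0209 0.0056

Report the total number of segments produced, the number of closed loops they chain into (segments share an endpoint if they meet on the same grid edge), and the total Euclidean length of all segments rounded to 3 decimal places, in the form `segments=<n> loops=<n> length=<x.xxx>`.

segments=22 loops=1 length=17.887

cell (2,1): code 0100 → (2.778,2.000)–(3.000,1.799)
cell (2,2): code 1100 → (2.145,3.000)–(2.778,2.000)
cell (2,3): code 1000 → (3.000,3.944)–(2.145,3.000)
cell (3,1): code 0010 → (3.000,1.799)–(3.861,2.000)
cell (3,2): code 0111 → (3.861,2.000)–(4.000,2.046)
cell (3,3): code 1001 → (4.000,3.691)–(3.000,3.944)
cell (4,1): code 0100 → (4.667,2.000)–(5.000,1.926)
cell (4,2): code 1110 → (4.000,2.046)–(4.667,2.000)
cell (4,3): code 1001 → (5.000,3.042)–(4.000,3.691)
cell (5,0): code 0100 → (5.573,1.000)–(6.000,0.658)
cell (5,1): code 1110 → (5.000,1.926)–(5.573,1.000)
cell (5,3): code 1101 → (5.927,4.000)–(5.000,3.042)
cell (5,4): code 1000 → (6.000,4.049)–(5.927,4.000)
cell (6,0): code 0110 → (6.000,0.658)–(7.000,0.430)
cell (6,4): code 1001 → (7.000,4.277)–(6.000,4.049)
cell (7,0): code 0110 → (7.000,0.430)–(8.000,0.772)
cell (7,3): code 1011 → (8.000,3.920)–(7.834,4.000)
cell (7,4): code 0001 → (7.834,4.000)–(7.000,4.277)
cell (8,0): code 0010 → (8.000,0.772)–(8.257,1.000)
cell (8,1): code 0011 → (8.257,1.000)–(8.789,2.000)
cell (8,2): code 0011 → (8.789,2.000)–(8.702,3.000)
cell (8,3): code 0001 → (8.702,3.000)–(8.000,3.920)
total: 22 segments, chained into 1 closed loop(s), length Σ = 17.886661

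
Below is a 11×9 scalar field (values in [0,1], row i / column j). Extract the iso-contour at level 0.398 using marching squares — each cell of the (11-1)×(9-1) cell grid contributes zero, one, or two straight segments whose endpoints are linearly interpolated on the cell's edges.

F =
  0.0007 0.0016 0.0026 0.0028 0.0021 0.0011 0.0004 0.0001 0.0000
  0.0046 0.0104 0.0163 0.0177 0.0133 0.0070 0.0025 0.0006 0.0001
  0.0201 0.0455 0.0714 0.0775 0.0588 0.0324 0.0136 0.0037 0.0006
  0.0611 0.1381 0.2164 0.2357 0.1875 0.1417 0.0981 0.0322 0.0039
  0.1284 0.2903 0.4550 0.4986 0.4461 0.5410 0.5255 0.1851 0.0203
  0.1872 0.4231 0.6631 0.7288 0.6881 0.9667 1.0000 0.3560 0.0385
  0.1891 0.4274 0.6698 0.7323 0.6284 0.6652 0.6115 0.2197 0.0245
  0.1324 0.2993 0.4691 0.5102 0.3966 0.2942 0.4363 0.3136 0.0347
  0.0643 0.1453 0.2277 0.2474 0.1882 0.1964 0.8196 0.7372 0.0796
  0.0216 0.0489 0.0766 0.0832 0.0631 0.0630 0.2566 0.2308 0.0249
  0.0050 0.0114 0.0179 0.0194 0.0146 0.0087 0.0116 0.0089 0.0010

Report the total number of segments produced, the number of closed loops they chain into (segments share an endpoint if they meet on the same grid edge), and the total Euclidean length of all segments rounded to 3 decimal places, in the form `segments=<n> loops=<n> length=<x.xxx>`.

segments=26 loops=1 length=21.712

cell (3,1): code 0100 → (3.761,2.000)–(4.000,1.654)
cell (3,2): code 1100 → (3.617,3.000)–(3.761,2.000)
cell (3,3): code 1100 → (3.814,4.000)–(3.617,3.000)
cell (3,4): code 1100 → (3.642,5.000)–(3.814,4.000)
cell (3,5): code 1100 → (3.702,6.000)–(3.642,5.000)
cell (3,6): code 1000 → (4.000,6.375)–(3.702,6.000)
cell (4,0): code 0100 → (4.811,1.000)–(5.000,0.894)
cell (4,1): code 1110 → (4.000,1.654)–(4.811,1.000)
cell (4,6): code 1001 → (5.000,6.935)–(4.000,6.375)
cell (5,0): code 0110 → (5.000,0.894)–(6.000,0.877)
cell (5,6): code 1001 → (6.000,6.545)–(5.000,6.935)
cell (6,0): code 0010 → (6.000,0.877)–(6.230,1.000)
cell (6,1): code 0111 → (6.230,1.000)–(7.000,1.581)
cell (6,3): code 1011 → (7.000,3.988)–(6.994,4.000)
cell (6,4): code 0011 → (6.994,4.000)–(6.720,5.000)
cell (6,5): code 0111 → (6.720,5.000)–(7.000,5.730)
cell (6,6): code 1001 → (7.000,6.312)–(6.000,6.545)
cell (7,1): code 0010 → (7.000,1.581)–(7.295,2.000)
cell (7,2): code 0011 → (7.295,2.000)–(7.427,3.000)
cell (7,3): code 0001 → (7.427,3.000)–(7.000,3.988)
cell (7,5): code 0110 → (7.000,5.730)–(8.000,5.323)
cell (7,6): code 1101 → (7.199,7.000)–(7.000,6.312)
cell (7,7): code 1000 → (8.000,7.516)–(7.199,7.000)
cell (8,5): code 0010 → (8.000,5.323)–(8.749,6.000)
cell (8,6): code 0011 → (8.749,6.000)–(8.670,7.000)
cell (8,7): code 0001 → (8.670,7.000)–(8.000,7.516)
total: 26 segments, chained into 1 closed loop(s), length Σ = 21.711528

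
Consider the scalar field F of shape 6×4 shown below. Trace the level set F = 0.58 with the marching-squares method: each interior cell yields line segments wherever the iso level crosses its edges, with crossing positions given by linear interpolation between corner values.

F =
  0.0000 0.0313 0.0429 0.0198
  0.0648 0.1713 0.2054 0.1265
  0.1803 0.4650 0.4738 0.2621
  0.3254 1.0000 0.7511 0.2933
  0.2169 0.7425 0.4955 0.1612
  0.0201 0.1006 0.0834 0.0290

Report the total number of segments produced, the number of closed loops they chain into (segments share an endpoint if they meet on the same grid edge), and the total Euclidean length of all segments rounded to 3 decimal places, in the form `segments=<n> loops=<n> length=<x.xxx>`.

segments=8 loops=1 length=6.132

cell (2,0): code 0100 → (2.215,1.000)–(3.000,0.377)
cell (2,1): code 1100 → (2.383,2.000)–(2.215,1.000)
cell (2,2): code 1000 → (3.000,2.374)–(2.383,2.000)
cell (3,0): code 0110 → (3.000,0.377)–(4.000,0.691)
cell (3,1): code 1011 → (4.000,1.658)–(3.669,2.000)
cell (3,2): code 0001 → (3.669,2.000)–(3.000,2.374)
cell (4,0): code 0010 → (4.000,0.691)–(4.253,1.000)
cell (4,1): code 0001 → (4.253,1.000)–(4.000,1.658)
total: 8 segments, chained into 1 closed loop(s), length Σ = 6.132255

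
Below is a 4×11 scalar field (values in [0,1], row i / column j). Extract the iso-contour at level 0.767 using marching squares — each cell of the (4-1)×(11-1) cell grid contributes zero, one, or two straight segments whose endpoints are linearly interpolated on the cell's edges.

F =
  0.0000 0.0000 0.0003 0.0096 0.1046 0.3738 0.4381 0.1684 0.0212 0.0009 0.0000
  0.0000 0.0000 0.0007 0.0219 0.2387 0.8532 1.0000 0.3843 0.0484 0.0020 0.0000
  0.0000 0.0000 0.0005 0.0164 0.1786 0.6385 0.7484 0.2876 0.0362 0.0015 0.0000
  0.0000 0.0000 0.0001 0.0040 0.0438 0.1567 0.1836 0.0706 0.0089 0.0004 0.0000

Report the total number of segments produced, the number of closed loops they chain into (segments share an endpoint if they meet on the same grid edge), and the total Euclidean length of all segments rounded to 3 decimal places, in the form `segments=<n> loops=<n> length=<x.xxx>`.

segments=6 loops=1 length=4.372

cell (0,4): code 0100 → (0.820,5.000)–(1.000,4.860)
cell (0,5): code 1100 → (0.585,6.000)–(0.820,5.000)
cell (0,6): code 1000 → (1.000,6.378)–(0.585,6.000)
cell (1,4): code 0010 → (1.000,4.860)–(1.401,5.000)
cell (1,5): code 0011 → (1.401,5.000)–(1.926,6.000)
cell (1,6): code 0001 → (1.926,6.000)–(1.000,6.378)
total: 6 segments, chained into 1 closed loop(s), length Σ = 4.371594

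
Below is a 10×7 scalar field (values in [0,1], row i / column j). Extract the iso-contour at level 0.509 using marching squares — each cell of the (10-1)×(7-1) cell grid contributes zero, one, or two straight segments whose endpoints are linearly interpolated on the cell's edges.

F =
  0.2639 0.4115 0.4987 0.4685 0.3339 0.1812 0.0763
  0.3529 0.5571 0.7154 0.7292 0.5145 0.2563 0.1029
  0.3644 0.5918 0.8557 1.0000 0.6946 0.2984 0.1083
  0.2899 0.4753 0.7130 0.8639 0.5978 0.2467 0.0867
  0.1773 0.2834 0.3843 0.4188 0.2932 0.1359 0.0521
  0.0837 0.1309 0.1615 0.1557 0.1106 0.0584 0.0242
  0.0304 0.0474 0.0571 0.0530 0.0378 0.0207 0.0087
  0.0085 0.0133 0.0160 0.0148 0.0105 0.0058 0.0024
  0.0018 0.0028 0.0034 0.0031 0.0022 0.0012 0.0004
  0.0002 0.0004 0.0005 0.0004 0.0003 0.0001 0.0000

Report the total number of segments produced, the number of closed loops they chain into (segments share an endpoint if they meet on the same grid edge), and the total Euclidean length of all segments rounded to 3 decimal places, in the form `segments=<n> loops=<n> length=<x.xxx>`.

cell (0,0): code 0100 → (0.670,1.000)–(1.000,0.764)
cell (0,1): code 1100 → (0.048,2.000)–(0.670,1.000)
cell (0,2): code 1100 → (0.155,3.000)–(0.048,2.000)
cell (0,3): code 1100 → (0.970,4.000)–(0.155,3.000)
cell (0,4): code 1000 → (1.000,4.021)–(0.970,4.000)
cell (1,0): code 0110 → (1.000,0.764)–(2.000,0.636)
cell (1,4): code 1001 → (2.000,4.468)–(1.000,4.021)
cell (2,0): code 0010 → (2.000,0.636)–(2.711,1.000)
cell (2,1): code 0111 → (2.711,1.000)–(3.000,1.142)
cell (2,4): code 1001 → (3.000,4.253)–(2.000,4.468)
cell (3,1): code 0010 → (3.000,1.142)–(3.621,2.000)
cell (3,2): code 0011 → (3.621,2.000)–(3.797,3.000)
cell (3,3): code 0011 → (3.797,3.000)–(3.292,4.000)
cell (3,4): code 0001 → (3.292,4.000)–(3.000,4.253)
total: 14 segments, chained into 1 closed loop(s), length Σ = 11.744495

segments=14 loops=1 length=11.744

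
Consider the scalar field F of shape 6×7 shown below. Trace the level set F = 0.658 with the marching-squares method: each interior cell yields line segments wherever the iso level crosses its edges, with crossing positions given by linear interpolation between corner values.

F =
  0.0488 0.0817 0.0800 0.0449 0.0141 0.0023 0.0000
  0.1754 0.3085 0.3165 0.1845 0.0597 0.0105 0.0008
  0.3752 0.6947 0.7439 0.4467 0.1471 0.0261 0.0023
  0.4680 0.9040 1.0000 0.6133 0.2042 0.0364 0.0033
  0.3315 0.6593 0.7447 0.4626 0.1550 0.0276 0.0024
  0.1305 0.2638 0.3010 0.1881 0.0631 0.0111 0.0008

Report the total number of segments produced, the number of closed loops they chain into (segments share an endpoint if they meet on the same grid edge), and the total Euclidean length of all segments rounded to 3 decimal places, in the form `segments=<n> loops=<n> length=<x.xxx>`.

segments=10 loops=1 length=7.455

cell (1,0): code 0100 → (1.905,1.000)–(2.000,0.885)
cell (1,1): code 1100 → (1.799,2.000)–(1.905,1.000)
cell (1,2): code 1000 → (2.000,2.289)–(1.799,2.000)
cell (2,0): code 0110 → (2.000,0.885)–(3.000,0.436)
cell (2,2): code 1001 → (3.000,2.884)–(2.000,2.289)
cell (3,0): code 0110 → (3.000,0.436)–(4.000,0.996)
cell (3,2): code 1001 → (4.000,2.307)–(3.000,2.884)
cell (4,0): code 0010 → (4.000,0.996)–(4.003,1.000)
cell (4,1): code 0011 → (4.003,1.000)–(4.195,2.000)
cell (4,2): code 0001 → (4.195,2.000)–(4.000,2.307)
total: 10 segments, chained into 1 closed loop(s), length Σ = 7.455298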